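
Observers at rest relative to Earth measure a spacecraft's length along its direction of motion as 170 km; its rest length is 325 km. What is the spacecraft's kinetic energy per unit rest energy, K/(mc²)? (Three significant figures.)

0.912

γ = L₀/L = 325/170 = 1.91176.
Since K = (γ−1)mc², K/(mc²) = 1.91176 − 1 = 0.912.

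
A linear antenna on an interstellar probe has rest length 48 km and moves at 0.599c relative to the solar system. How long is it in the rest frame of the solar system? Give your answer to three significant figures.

38.4 km

γ = 1/√(1 − β²) = 1/√(1 − 0.358801) = 1/√0.641199 = 1/0.800749 = 1.2488.
Length contraction: L = L₀/γ = 48/1.2488 = 38.4 km.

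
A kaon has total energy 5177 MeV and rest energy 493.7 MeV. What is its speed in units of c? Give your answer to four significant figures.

0.9954c

Total energy E = γmc² gives γ = 5177/493.7 = 10.486.
Hence β = √(1 − 1/γ²) = √(1 − 0.00909453) = √0.99090547 = 0.9954.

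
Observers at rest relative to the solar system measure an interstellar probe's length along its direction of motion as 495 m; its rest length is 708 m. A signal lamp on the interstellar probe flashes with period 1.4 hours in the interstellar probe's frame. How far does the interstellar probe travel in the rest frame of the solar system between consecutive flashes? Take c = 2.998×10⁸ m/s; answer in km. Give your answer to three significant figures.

Length contraction gives γ = L₀/L = 708/495 = 1.4303.
β = √(1 − 1/γ²) = 0.71497. Lab-frame period = γτ = 1.4303×1.4 hours = 2.0024 hours. Distance = βc × γτ = 0.71497 × 2.998×10⁸ m/s × 7208.64 s = 1.5452×10^12 m = 1.55×10^9 km.

1.55×10^9 km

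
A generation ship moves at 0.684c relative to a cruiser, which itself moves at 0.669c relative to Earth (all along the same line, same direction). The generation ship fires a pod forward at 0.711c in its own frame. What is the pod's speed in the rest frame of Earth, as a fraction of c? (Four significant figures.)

0.9875c

Compose velocities in two stages. Stage 1 (into S'): u₁ = (0.711+0.684)/(1+0.711×0.684) = 0.93856.
Stage 2 (into S): u = (0.93856+0.669)/(1+0.93856×0.669) = 0.98751, so the speed is 0.9875c.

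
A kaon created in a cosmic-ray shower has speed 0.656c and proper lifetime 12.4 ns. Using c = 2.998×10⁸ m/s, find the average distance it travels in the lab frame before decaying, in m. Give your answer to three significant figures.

3.23 m

With β = 0.656, γ = 1/√(1 − 0.656²) = 1/√0.569664 = 1.3249.
Lab-frame lifetime: Δt = γτ = 1.3249 × 12.4 ns = 16.429 ns.
Distance: d = vΔt = 0.656 × 2.998×10⁸ m/s × 1.6429×10^-8 s = 3.23 m.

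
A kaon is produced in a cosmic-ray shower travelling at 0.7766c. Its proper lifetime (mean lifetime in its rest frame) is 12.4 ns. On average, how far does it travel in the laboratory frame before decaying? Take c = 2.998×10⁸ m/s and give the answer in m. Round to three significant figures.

4.58 m

Lorentz factor: γ = (1 − 0.60310756)^(−1/2) = 1.5873.
Lab-frame lifetime: Δt = γτ = 1.5873 × 12.4 ns = 19.683 ns.
Distance: d = vΔt = 0.7766 × 2.998×10⁸ m/s × 1.9683×10^-8 s = 4.58 m.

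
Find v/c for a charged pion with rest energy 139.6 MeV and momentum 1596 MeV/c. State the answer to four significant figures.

βγ = pc/(mc²) = 1596/139.6 = 11.433.
Since γ² = 1 + (βγ)² = 131.713, γ = √131.713 = 11.4766, and β = (βγ)/γ = 11.433/11.4766 = 0.9962.

0.9962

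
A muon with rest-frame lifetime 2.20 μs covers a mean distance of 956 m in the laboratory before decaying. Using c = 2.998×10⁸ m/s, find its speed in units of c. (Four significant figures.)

0.8231c

d = βγcτ ⇒ βγ = d/(cτ) = 956.0 m / (659.56 m) = 1.4495.
β = (βγ)/√(1+(βγ)²) = 1.4495/√3.10105 = 0.8231.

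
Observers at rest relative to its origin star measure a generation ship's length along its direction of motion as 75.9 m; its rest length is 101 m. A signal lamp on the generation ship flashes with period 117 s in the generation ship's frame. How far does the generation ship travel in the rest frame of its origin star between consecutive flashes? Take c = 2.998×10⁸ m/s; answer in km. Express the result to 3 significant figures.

From L = L₀/γ: γ = 101/75.9 = 1.3307.
β = √(1 − 1/γ²) = 0.65975. Lab-frame period = γτ = 1.3307×117 s = 155.69 s. Distance = βc × γτ = 0.65975 × 2.998×10⁸ m/s × 155.69 s = 3.0794×10^10 m = 3.08×10^7 km.

3.08×10^7 km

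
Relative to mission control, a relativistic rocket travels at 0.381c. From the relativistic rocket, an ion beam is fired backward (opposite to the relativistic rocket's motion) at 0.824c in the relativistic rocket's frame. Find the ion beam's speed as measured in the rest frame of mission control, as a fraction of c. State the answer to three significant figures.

0.646c

Relativistic velocity addition: u = (u' + v)/(1 + u'v/c²), with u' = −0.824c and v = 0.381c.
Numerator: −0.824 + 0.381 = −0.443. Denominator: 1 + (−0.824)(0.381) = 0.686056.
u = −0.443/0.686056 = −0.64572, so the speed is 0.646c.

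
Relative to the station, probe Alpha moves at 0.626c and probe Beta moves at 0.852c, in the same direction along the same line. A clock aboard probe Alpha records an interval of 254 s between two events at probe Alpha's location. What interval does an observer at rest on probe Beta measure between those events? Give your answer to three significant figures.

290 s

Transform probe Alpha's velocity into probe Beta's frame: (0.626 − 0.852)/(1 − 0.626·0.852) = −0.226/0.466648, so the relative speed is 0.48431c.
γ for this relative speed: γ = 1/√(1 − 0.234556) = 1.143.
The clock on probe Alpha records proper time, so probe Beta measures Δt = γΔτ = 1.143 × 254 = 290 s.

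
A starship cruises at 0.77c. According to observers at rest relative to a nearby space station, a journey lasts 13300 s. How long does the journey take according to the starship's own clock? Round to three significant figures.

8490 s

With β = 0.77, γ = 1/√(1 − 0.77²) = 1/√0.4071 = 1.5673.
The starship's clock runs slow as seen from a nearby space station, so Δτ = Δt/γ = 13300/1.5673 = 8490 s.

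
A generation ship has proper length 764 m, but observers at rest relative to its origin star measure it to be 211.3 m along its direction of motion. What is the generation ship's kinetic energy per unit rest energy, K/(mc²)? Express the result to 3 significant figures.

2.62

From L = L₀/γ: γ = 764/211.3 = 3.61571.
K/(mc²) = γ − 1 = 3.61571 − 1 = 2.62.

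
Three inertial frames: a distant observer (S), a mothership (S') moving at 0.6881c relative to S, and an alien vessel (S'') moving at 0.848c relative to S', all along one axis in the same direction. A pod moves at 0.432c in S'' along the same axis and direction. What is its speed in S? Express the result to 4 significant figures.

Compose velocities in two stages. Stage 1 (into S'): u₁ = (0.432+0.848)/(1+0.432×0.848) = 0.93681.
Stage 2 (into S): u = (0.93681+0.6881)/(1+0.93681×0.6881) = 0.98802, so the speed is 0.9880c.

0.9880c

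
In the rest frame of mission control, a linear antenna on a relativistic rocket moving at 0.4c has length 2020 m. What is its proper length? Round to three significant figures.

Lorentz factor: γ = (1 − 0.16)^(−1/2) = 1.0911.
Proper length: L₀ = γ·L = 1.0911 × 2020 = 2200 m.

2200 m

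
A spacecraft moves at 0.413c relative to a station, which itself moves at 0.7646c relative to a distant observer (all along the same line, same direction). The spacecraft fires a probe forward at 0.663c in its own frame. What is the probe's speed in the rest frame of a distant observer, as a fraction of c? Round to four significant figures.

0.9778c

Compose velocities in two stages. Stage 1 (into S'): u₁ = (0.663+0.413)/(1+0.663×0.413) = 0.8447.
Stage 2 (into S): u = (0.8447+0.7646)/(1+0.8447×0.7646) = 0.97779, so the speed is 0.9778c.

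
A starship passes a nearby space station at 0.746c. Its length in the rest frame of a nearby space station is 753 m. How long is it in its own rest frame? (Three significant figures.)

Lorentz factor: γ = (1 − 0.556516)^(−1/2) = 1.5016.
Proper length: L₀ = γ·L = 1.5016 × 753 = 1130 m.

1130 m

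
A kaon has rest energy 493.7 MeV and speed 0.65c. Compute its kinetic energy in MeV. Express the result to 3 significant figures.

With β = 0.65, γ = 1/√(1 − 0.65²) = 1/√0.5775 = 1.3159.
Kinetic energy: K = (γ − 1)mc² = (1.3159 − 1) × 493.7 MeV = 0.3159 × 493.7 = 156 MeV.

156 MeV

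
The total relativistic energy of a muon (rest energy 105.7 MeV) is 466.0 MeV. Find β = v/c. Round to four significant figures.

γ = E/(mc²) = 466.0/105.7 = 4.4087.
β = √(1 − 1/γ²) = √(1 − 0.0514492) = √0.9485508 = 0.9739.

0.9739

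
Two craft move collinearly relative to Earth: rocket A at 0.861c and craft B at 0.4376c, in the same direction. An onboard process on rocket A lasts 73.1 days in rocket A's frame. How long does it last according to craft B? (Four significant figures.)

The velocity of rocket A relative to craft B is (0.861 − 0.4376)c / (1 − 0.861×0.4376) = 0.67937c; relative speed 0.67937c.
At |u| = 0.67937c, γ = (1 − 0.461544)^(−1/2) = 1.3628.
The clock on rocket A records proper time, so craft B measures Δt = γΔτ = 1.3628 × 73.1 = 99.62 days.

99.62 days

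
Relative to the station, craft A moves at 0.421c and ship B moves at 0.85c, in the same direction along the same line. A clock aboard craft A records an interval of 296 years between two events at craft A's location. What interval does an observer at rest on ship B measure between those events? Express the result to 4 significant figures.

The velocity of craft A relative to ship B is (0.421 − 0.85)c / (1 − 0.421×0.85) = −0.66807c; relative speed 0.66807c.
At |u| = 0.66807c, γ = (1 − 0.446318)^(−1/2) = 1.3439.
The clock on craft A records proper time, so ship B measures Δt = γΔτ = 1.3439 × 296 = 397.8 years.

397.8 years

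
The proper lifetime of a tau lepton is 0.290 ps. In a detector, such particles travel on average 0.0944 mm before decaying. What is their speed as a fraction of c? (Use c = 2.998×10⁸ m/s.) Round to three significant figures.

Let x = d/(cτ) = 9.440×10^-5 m / (2.998×10⁸ m/s × 2.900×10^-13 s) = 1.0858. Since d = βγcτ, x = βγ = β/√(1−β²).
Solving: β² = x²/(1+x²) = 1.17896/2.17896 = 0.541065, so β = 0.736.

0.736c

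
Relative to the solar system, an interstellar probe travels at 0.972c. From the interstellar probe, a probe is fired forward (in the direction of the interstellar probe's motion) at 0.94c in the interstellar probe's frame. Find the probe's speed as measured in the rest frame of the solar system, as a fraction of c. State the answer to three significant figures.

0.999c

In units of c, u = (u' + v)/(1 + u'v) with u' = 0.94 and v = 0.972.
Numerator: 0.94 + 0.972 = 1.912. Denominator: 1 + (0.94)(0.972) = 1.91368.
u = 1.912/1.91368 = 0.99912, so the speed is 0.999c.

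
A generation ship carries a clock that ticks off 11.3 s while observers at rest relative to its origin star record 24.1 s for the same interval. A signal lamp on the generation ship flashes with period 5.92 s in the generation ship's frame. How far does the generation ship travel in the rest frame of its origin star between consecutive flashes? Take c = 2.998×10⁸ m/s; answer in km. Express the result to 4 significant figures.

3.343×10^6 km

γ = Δt/Δτ = 24.1/11.3 = 2.13274.
β = √(1 − 1/γ²) = 0.88326. Lab-frame period = γτ = 2.13274×5.92 s = 12.626 s. Distance = βc × γτ = 0.88326 × 2.998×10⁸ m/s × 12.626 s = 3.3434×10^9 m = 3.343×10^6 km.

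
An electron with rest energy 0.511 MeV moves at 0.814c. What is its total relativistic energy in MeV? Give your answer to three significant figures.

0.880 MeV

γ = 1/√(1 − β²) = 1/√(1 − 0.662596) = 1/√0.337404 = 1/0.580865 = 1.7216.
Total energy: E = γmc² = 1.7216 × 0.511 MeV = 0.880 MeV.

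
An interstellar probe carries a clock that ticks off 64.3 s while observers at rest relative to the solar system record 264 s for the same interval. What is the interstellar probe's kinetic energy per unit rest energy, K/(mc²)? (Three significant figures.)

3.11

From Δt = γΔτ: γ = 264/64.3 = 4.10575.
Since K = (γ−1)mc², K/(mc²) = 4.10575 − 1 = 3.11.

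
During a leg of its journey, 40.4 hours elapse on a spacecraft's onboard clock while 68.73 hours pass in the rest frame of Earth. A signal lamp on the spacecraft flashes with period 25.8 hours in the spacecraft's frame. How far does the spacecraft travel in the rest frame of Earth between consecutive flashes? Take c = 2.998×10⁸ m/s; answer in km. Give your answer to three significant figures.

3.83×10^10 km

The time-dilation ratio gives γ = 68.73/40.4 = 1.70124.
β = √(1 − 1/γ²) = 0.809. Lab-frame period = γτ = 1.70124×25.8 hours = 43.892 hours. Distance = βc × γτ = 0.809 × 2.998×10⁸ m/s × 158011.2 s = 3.8324×10^13 m = 3.83×10^10 km.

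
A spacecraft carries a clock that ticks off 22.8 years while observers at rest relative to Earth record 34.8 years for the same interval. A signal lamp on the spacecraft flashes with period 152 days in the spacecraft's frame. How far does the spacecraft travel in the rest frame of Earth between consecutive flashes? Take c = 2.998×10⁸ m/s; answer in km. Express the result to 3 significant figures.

4.54×10^12 km

The time-dilation ratio gives γ = 34.8/22.8 = 1.52632.
β = √(1 − 1/γ²) = 0.75548. Lab-frame period = γτ = 1.52632×152 days = 232 days. Distance = βc × γτ = 0.75548 × 2.998×10⁸ m/s × 20044800 s = 4.5400×10^15 m = 4.54×10^12 km.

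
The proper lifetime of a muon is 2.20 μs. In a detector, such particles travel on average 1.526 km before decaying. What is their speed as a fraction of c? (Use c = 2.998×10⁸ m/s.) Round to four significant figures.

d = βγcτ ⇒ βγ = d/(cτ) = 1526 m / (659.56 m) = 2.3137.
β = (βγ)/√(1+(βγ)²) = 2.3137/√6.35321 = 0.9179.

0.9179c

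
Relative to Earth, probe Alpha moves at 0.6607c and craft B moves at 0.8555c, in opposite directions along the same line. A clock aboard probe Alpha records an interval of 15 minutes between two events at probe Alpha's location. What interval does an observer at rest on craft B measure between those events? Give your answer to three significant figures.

Speed of probe Alpha in craft B's frame: u = (v_A + v_B)/(1 + v_A v_B/c²) = (0.6607 + 0.8555)/(1 + 0.6607×0.8555) = 1.5162/1.56522885 = 0.96868; |u| = 0.96868c.
γ for this relative speed: γ = 1/√(1 − 0.938341) = 4.0272.
Probe Alpha's interval is proper; time dilation gives Δt_B = γΔτ = 4.0272 × 15 minutes = 60.4 minutes.

60.4 minutes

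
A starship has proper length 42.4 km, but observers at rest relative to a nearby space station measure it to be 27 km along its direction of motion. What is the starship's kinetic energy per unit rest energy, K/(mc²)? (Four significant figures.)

Length contraction gives γ = L₀/L = 42.4/27 = 1.57037.
K/(mc²) = γ − 1 = 1.57037 − 1 = 0.5704.

0.5704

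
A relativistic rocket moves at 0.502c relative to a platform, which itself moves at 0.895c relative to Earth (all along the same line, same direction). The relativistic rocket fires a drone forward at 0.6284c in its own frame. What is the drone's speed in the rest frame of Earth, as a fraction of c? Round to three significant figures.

Apply u = (u'+v)/(1+u'v) twice. Drone in the platform frame: (0.6284+0.502)/(1+0.6284·0.502) = 1.1304/1.3154568 = 0.85932c.
That velocity, transformed to the rest frame of Earth: (0.85932+0.895)/(1+0.85932·0.895) = 1.75432/1.7690914 = 0.99165c.

0.992c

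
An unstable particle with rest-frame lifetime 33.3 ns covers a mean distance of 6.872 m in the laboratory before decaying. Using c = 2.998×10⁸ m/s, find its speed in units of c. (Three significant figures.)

0.567c

Lab distance = (lab lifetime)·v = γτ·βc, so βγ = d/(cτ) = 6.872/(2.998×10⁸ × 3.330×10^-8) = 0.68835.
With βγ = 0.68835: γ² = 1 + (βγ)² = 1.473826, and β = (βγ)/γ = 0.68835/1.21401 = 0.567.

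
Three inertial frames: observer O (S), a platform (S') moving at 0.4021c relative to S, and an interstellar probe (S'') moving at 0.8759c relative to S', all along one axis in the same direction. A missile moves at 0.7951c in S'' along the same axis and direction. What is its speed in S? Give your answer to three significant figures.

0.994c

Compose velocities in two stages. Stage 1 (into S'): u₁ = (0.7951+0.8759)/(1+0.7951×0.8759) = 0.98501.
Stage 2 (into S): u = (0.98501+0.4021)/(1+0.98501×0.4021) = 0.99358, so the speed is 0.994c.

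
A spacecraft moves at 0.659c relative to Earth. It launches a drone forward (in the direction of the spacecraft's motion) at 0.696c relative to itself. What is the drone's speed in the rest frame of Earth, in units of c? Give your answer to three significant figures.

0.929c

Relativistic velocity addition: u = (u' + v)/(1 + u'v/c²), with u' = 0.696c and v = 0.659c.
Numerator: 0.696 + 0.659 = 1.355. Denominator: 1 + (0.696)(0.659) = 1.458664.
u = 1.355/1.458664 = 0.92893, so the speed is 0.929c.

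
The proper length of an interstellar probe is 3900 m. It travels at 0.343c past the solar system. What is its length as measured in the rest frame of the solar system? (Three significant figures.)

3660 m

γ = 1/√(1 − β²) = 1/√(1 − 0.117649) = 1/√0.882351 = 1/0.939335 = 1.0646.
Length contraction: L = L₀/γ = 3900/1.0646 = 3660 m.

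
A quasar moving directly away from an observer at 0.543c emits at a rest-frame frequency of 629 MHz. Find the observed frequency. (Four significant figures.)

342.3 MHz

Relativistic Doppler (source moving away): f_obs = f_src · √((1−β)/(1+β)).
With β = 0.543: factor = √(0.457/1.543) = 0.54422.
f_obs = 629 × 0.54422 = 342.3 MHz.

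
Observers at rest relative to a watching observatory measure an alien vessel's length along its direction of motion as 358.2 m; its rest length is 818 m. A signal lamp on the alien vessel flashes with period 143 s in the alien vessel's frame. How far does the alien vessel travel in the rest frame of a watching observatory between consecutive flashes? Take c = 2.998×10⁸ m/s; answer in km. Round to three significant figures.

From L = L₀/γ: γ = 818/358.2 = 2.28364.
β = √(1 − 1/γ²) = 0.89902. Lab-frame period = γτ = 2.28364×143 s = 326.56 s. Distance = βc × γτ = 0.89902 × 2.998×10⁸ m/s × 326.56 s = 8.8016×10^10 m = 8.80×10^7 km.

8.80×10^7 km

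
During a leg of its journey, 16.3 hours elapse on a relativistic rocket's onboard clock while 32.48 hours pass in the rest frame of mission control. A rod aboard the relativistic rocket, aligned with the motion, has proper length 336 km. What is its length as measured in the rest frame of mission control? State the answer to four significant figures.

The time-dilation ratio gives γ = 32.48/16.3 = 1.99264.
The rod contracts by the same γ: 336 km / 1.99264 = 168.6 km.

168.6 km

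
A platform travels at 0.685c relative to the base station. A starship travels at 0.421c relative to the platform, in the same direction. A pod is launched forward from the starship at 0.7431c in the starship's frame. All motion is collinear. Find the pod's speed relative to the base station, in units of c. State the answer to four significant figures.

0.9778c

Compose velocities in two stages. Stage 1 (into S'): u₁ = (0.7431+0.421)/(1+0.7431×0.421) = 0.8867.
Stage 2 (into S): u = (0.8867+0.685)/(1+0.8867×0.685) = 0.9778, so the speed is 0.9778c.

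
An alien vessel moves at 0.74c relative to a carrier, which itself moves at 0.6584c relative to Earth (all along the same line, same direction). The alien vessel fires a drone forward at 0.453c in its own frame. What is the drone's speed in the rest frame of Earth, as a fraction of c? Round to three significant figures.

0.977c

Compose velocities in two stages. Stage 1 (into S'): u₁ = (0.453+0.74)/(1+0.453×0.74) = 0.89349.
Stage 2 (into S): u = (0.89349+0.6584)/(1+0.89349×0.6584) = 0.97709, so the speed is 0.977c.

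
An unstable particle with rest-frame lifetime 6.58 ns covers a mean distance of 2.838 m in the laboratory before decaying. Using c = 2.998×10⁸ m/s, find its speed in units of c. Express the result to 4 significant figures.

0.8211c

d = βγcτ ⇒ βγ = d/(cτ) = 2.838 m / (1.972684 m) = 1.4386.
β = (βγ)/√(1+(βγ)²) = 1.4386/√3.06957 = 0.8211.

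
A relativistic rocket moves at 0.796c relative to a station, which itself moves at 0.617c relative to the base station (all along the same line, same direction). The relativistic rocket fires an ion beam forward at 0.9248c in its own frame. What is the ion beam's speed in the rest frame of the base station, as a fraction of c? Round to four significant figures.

0.9979c

First combine the ion beam and relativistic rocket (S''→S'): u₁ = (0.9248 + 0.796)/(1 + 0.9248×0.796) = 1.7208/1.7361408 = 0.99116.
Then combine with the station (S'→S): u = (0.99116 + 0.617)/(1 + 0.99116×0.617) = 1.60816/1.61154572 = 0.9979.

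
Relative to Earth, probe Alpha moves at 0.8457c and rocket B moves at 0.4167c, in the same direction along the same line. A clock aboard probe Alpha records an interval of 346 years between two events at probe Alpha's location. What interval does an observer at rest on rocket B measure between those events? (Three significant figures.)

The velocity of probe Alpha relative to rocket B is (0.8457 − 0.4167)c / (1 − 0.8457×0.4167) = 0.66245c; relative speed 0.66245c.
At |u| = 0.66245c, γ = (1 − 0.43884)^(−1/2) = 1.3349.
The clock on probe Alpha records proper time, so rocket B measures Δt = γΔτ = 1.3349 × 346 = 462 years.

462 years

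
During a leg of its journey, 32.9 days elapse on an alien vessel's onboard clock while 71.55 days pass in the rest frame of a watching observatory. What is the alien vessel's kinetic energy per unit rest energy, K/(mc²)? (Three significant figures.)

1.17

From Δt = γΔτ: γ = 71.55/32.9 = 2.17477.
K/(mc²) = γ − 1 = 2.17477 − 1 = 1.17.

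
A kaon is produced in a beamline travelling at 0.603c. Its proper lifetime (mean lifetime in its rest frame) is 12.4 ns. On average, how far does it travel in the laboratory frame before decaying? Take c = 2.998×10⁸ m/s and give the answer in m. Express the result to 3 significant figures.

2.81 m

With β = 0.603, γ = 1/√(1 − 0.603²) = 1/√0.636391 = 1.2535.
Lab-frame lifetime: Δt = γτ = 1.2535 × 12.4 ns = 15.543 ns.
Distance: d = vΔt = 0.603 × 2.998×10⁸ m/s × 1.5543×10^-8 s = 2.81 m.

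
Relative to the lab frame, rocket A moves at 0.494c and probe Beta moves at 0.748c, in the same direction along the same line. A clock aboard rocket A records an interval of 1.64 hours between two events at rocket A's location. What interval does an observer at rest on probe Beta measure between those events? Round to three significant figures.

Speed of rocket A in probe Beta's frame: u = (v_A − v_B)/(1 − v_A v_B/c²) = (0.494 − 0.748)/(1 − 0.494×0.748) = −0.254/0.630488 = −0.40286; |u| = 0.40286c.
At |u| = 0.40286c, γ = (1 − 0.162296)^(−1/2) = 1.0926.
Rocket A's interval is proper; time dilation gives Δt_B = γΔτ = 1.0926 × 1.64 hours = 1.79 hours.

1.79 hours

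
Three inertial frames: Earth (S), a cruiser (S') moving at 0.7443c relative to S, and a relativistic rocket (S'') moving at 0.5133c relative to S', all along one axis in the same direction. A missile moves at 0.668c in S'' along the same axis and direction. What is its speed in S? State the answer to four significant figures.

First combine the missile and relativistic rocket (S''→S'): u₁ = (0.668 + 0.5133)/(1 + 0.668×0.5133) = 1.1813/1.3428844 = 0.87967.
Then combine with the cruiser (S'→S): u = (0.87967 + 0.7443)/(1 + 0.87967×0.7443) = 1.62397/1.654738381 = 0.98141.

0.9814c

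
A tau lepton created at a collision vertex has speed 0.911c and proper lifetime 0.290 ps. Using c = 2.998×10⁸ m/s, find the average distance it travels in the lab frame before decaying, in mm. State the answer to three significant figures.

γ = 1/√(1 − β²) = 1/√(1 − 0.829921) = 1/√0.170079 = 1/0.412406 = 2.4248.
Lab-frame lifetime: Δt = γτ = 2.4248 × 0.290 ps = 0.70319 ps.
Distance: d = vΔt = 0.911 × 2.998×10⁸ m/s × 7.0319×10^-13 s = 1.92×10^-4 m = 0.192 mm.

0.192 mm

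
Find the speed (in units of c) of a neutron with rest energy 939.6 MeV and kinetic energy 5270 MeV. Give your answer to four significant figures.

K = (γ−1)mc², so γ = 1 + 5270/939.6 = 6.6088.
Then v/c = √(1 − γ⁻²) = √(1 − 0.0228957) = √0.9771043 = 0.9885.

0.9885c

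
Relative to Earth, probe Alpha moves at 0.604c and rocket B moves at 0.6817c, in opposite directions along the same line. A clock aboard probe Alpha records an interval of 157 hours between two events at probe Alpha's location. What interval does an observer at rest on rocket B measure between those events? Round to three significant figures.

The velocity of probe Alpha relative to rocket B is (0.604 + 0.6817)c / (1 + 0.604×0.6817) = 0.91072c; relative speed 0.91072c.
At |u| = 0.91072c, γ = (1 − 0.829411)^(−1/2) = 2.4212.
Probe Alpha's interval is proper; time dilation gives Δt_B = γΔτ = 2.4212 × 157 hours = 380 hours.

380 hours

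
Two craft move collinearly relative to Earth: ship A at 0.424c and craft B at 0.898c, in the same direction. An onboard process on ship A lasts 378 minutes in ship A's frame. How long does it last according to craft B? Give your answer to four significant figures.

587.4 minutes

Speed of ship A in craft B's frame: u = (v_A − v_B)/(1 − v_A v_B/c²) = (0.424 − 0.898)/(1 − 0.424×0.898) = −0.474/0.619248 = −0.76544; |u| = 0.76544c.
At |u| = 0.76544c, γ = (1 − 0.585898)^(−1/2) = 1.554.
The clock on ship A records proper time, so craft B measures Δt = γΔτ = 1.554 × 378 = 587.4 minutes.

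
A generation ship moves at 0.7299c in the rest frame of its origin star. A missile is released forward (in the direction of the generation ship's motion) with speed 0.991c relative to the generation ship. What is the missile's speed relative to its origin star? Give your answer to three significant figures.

0.999c

In units of c, u = (u' + v)/(1 + u'v) with u' = 0.991 and v = 0.7299.
Numerator: 0.991 + 0.7299 = 1.7209. Denominator: 1 + (0.991)(0.7299) = 1.7233309.
u = 1.7209/1.7233309 = 0.99859, so the speed is 0.999c.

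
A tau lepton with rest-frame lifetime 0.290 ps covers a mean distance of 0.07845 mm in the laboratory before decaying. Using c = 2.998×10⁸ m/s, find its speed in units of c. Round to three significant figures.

0.670c

Lab distance = (lab lifetime)·v = γτ·βc, so βγ = d/(cτ) = 7.845×10^-5/(2.998×10⁸ × 2.900×10^-13) = 0.90233.
With βγ = 0.90233: γ² = 1 + (βγ)² = 1.814199, and β = (βγ)/γ = 0.90233/1.34692 = 0.670.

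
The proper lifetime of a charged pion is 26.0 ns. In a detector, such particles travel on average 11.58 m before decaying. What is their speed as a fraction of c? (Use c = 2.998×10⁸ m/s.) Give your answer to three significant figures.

Lab distance = (lab lifetime)·v = γτ·βc, so βγ = d/(cτ) = 11.58/(2.998×10⁸ × 2.600×10^-8) = 1.4856.
With βγ = 1.4856: γ² = 1 + (βγ)² = 3.20701, and β = (βγ)/γ = 1.4856/1.79081 = 0.830.

0.830c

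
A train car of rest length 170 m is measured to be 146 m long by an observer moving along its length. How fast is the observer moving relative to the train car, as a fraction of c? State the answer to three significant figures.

0.512c

Length contraction gives γ = L₀/L = 170/146 = 1.1644.
β = √(1 − 1/γ²) = √0.262443 = 0.512.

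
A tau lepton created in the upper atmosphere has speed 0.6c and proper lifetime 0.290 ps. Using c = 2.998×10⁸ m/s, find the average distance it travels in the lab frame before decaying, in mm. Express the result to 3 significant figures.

0.0652 mm

γ = 1/√(1 − β²) = 1/√(1 − 0.36) = 1/√0.64 = 1/0.8 = 1.25.
Lab-frame lifetime: Δt = γτ = 1.25 × 0.290 ps = 0.3625 ps.
Distance: d = vΔt = 0.6 × 2.998×10⁸ m/s × 3.6250×10^-13 s = 6.52×10^-5 m = 0.0652 mm.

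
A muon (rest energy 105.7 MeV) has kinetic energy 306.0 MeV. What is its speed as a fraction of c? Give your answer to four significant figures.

K = (γ−1)mc², so γ = 1 + 306.0/105.7 = 3.895.
Then v/c = √(1 − γ⁻²) = √(1 − 0.0659151) = √0.9340849 = 0.9665.

0.9665c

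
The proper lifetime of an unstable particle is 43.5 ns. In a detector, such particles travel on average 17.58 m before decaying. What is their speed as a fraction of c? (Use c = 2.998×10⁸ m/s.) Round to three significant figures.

Let x = d/(cτ) = 17.58 m / (2.998×10⁸ m/s × 4.350×10^-8 s) = 1.348. Since d = βγcτ, x = βγ = β/√(1−β²).
Solving: β² = x²/(1+x²) = 1.8171/2.8171 = 0.645025, so β = 0.803.

0.803c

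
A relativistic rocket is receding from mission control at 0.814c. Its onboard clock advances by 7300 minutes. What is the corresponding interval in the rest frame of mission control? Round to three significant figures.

12600 minutes

β² = 0.662596, so γ = 1/√0.337404 = 1.7216.
The onboard clock measures proper time, so the interval in the rest frame of mission control is dilated: Δt = γ·Δτ = 1.7216 × 7300 minutes = 12600 minutes.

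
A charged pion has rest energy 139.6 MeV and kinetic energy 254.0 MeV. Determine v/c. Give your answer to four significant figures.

0.9350

K = (γ−1)mc², so γ = 1 + 254.0/139.6 = 2.8195.
Then v/c = √(1 − γ⁻²) = √(1 − 0.125793) = √0.874207 = 0.9350.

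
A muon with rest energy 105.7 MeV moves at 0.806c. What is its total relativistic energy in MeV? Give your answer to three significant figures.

179 MeV

γ = 1/√(1 − β²) = 1/√(1 − 0.649636) = 1/√0.350364 = 1/0.591916 = 1.6894.
Total energy: E = γmc² = 1.6894 × 105.7 MeV = 179 MeV.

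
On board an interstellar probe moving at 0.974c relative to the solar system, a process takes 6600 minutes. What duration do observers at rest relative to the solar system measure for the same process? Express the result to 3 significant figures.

29100 minutes

γ = 1/√(1 − β²) = 1/√(1 − 0.948676) = 1/√0.051324 = 1/0.226548 = 4.4141.
Time dilation: Δt = γ·Δτ = 4.4141 × 6600 = 29100 minutes.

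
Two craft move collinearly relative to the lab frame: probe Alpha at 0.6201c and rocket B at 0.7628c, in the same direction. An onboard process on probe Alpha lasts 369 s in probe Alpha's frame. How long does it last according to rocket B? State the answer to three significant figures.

383 s

Transform probe Alpha's velocity into rocket B's frame: (0.6201 − 0.7628)/(1 − 0.6201·0.7628) = −0.1427/0.52698772, so the relative speed is 0.27078c.
γ for this relative speed: γ = 1/√(1 − 0.0733218) = 1.0388.
The clock on probe Alpha records proper time, so rocket B measures Δt = γΔτ = 1.0388 × 369 = 383 s.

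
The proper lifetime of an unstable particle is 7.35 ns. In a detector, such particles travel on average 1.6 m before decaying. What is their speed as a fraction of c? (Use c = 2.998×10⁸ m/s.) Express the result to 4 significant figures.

0.5876c

Let x = d/(cτ) = 1.600 m / (2.998×10⁸ m/s × 7.350×10^-9 s) = 0.72611. Since d = βγcτ, x = βγ = β/√(1−β²).
Solving: β² = x²/(1+x²) = 0.527236/1.527236 = 0.345222, so β = 0.5876.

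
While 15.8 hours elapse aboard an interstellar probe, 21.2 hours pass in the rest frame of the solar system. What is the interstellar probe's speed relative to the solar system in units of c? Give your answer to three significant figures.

γ = Δt/Δτ = 21.2/15.8 = 1.3418.
β = √(1 − 1/γ²) = √(1 − 0.555424) = √0.444576 = 0.667.

0.667c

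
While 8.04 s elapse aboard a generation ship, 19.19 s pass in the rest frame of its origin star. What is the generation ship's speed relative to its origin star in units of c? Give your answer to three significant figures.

0.908c

γ = Δt/Δτ = 19.19/8.04 = 2.3868.
β = √(1 − 1/γ²) = √(1 − 0.175537) = √0.824463 = 0.908.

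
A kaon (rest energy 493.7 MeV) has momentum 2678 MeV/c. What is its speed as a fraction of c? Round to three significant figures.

βγ = pc/(mc²) = 2678/493.7 = 5.4243.
Since γ² = 1 + (βγ)² = 30.423, γ = √30.423 = 5.5157, and β = (βγ)/γ = 5.4243/5.5157 = 0.983.

0.983c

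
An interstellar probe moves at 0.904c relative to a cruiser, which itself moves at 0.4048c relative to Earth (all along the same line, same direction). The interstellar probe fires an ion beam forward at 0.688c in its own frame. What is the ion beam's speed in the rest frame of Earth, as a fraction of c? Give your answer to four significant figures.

0.9921c

Compose velocities in two stages. Stage 1 (into S'): u₁ = (0.688+0.904)/(1+0.688×0.904) = 0.98153.
Stage 2 (into S): u = (0.98153+0.4048)/(1+0.98153×0.4048) = 0.99213, so the speed is 0.9921c.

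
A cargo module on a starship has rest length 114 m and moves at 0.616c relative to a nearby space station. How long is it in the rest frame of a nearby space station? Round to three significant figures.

89.8 m

γ = 1/√(1 − β²) = 1/√(1 − 0.379456) = 1/√0.620544 = 1/0.787746 = 1.2694.
Along the direction of motion the measured length is L₀/γ = 114/1.2694 = 89.8 m.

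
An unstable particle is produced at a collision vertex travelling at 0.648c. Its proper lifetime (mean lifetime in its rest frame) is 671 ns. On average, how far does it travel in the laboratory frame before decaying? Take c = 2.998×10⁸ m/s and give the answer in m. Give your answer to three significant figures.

171 m

γ = 1/√(1 − β²) = 1/√(1 − 0.419904) = 1/√0.580096 = 1/0.76164 = 1.313.
Lab-frame lifetime: Δt = γτ = 1.313 × 671 ns = 881.02 ns.
Distance: d = vΔt = 0.648 × 2.998×10⁸ m/s × 8.8102×10^-7 s = 171 m.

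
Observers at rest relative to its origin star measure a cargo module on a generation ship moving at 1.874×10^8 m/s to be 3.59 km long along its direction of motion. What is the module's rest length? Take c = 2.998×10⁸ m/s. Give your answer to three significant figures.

β = v/c = (1.874×10^8 m/s)/(2.998×10⁸ m/s) = 0.625083.
With β = 0.625083, γ = 1/√(1 − 0.625083²) = 1/√0.6092712 = 1.2811.
Proper length: L₀ = γ·L = 1.2811 × 3.59 = 4.60 km.

4.60 km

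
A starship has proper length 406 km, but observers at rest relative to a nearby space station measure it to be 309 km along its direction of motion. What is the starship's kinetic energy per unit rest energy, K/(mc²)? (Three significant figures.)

Length contraction gives γ = L₀/L = 406/309 = 1.31392.
Since K = (γ−1)mc², K/(mc²) = 1.31392 − 1 = 0.314.

0.314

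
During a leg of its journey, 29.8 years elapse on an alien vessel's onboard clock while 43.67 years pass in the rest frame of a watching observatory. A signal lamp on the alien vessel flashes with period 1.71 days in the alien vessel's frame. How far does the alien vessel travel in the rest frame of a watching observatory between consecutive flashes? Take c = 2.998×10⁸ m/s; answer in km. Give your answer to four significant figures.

From Δt = γΔτ: γ = 43.67/29.8 = 1.46544.
β = √(1 − 1/γ²) = 0.73099. Lab-frame period = γτ = 1.46544×1.71 days = 2.5059 days. Distance = βc × γτ = 0.73099 × 2.998×10⁸ m/s × 216509.76 s = 4.7448×10^13 m = 4.745×10^10 km.

4.745×10^10 km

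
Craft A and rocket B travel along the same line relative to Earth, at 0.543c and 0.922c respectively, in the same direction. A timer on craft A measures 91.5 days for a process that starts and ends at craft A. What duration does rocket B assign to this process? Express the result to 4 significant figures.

Transform craft A's velocity into rocket B's frame: (0.543 − 0.922)/(1 − 0.543·0.922) = −0.379/0.499354, so the relative speed is 0.75898c.
γ for this relative speed: γ = 1/√(1 − 0.576051) = 1.5358.
Craft A's interval is proper; time dilation gives Δt_B = γΔτ = 1.5358 × 91.5 days = 140.5 days.

140.5 days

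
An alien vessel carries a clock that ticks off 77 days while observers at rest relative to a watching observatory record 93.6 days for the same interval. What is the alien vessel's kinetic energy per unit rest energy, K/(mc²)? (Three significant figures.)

0.216

γ = Δt/Δτ = 93.6/77 = 1.21558.
K/(mc²) = γ − 1 = 1.21558 − 1 = 0.216.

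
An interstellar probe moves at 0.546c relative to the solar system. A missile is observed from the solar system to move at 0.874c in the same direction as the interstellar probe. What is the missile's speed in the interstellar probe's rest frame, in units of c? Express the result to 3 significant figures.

Transform to the interstellar probe's frame: u' = (u − v)/(1 − uv/c²).
u' = (0.874 − 0.546)/(1 − 0.874×0.546) = 0.328/0.522796 = 0.6274.
Speed in the interstellar probe's frame: 0.627c (in the same direction).

0.627c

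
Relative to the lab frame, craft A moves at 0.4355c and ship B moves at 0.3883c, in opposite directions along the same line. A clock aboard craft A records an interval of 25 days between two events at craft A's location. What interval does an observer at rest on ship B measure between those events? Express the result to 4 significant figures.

35.23 days

The velocity of craft A relative to ship B is (0.4355 + 0.3883)c / (1 + 0.4355×0.3883) = 0.70464c; relative speed 0.70464c.
At |u| = 0.70464c, γ = (1 − 0.496518)^(−1/2) = 1.4093.
The clock on craft A records proper time, so ship B measures Δt = γΔτ = 1.4093 × 25 = 35.23 days.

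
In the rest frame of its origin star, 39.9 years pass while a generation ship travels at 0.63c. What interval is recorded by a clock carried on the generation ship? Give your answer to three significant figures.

31.0 years

γ = 1/√(1 − β²) = 1/√(1 − 0.3969) = 1/√0.6031 = 1/0.776595 = 1.2877.
The moving clock records proper time: Δτ = Δt/γ = 39.9/1.2877 = 31.0 years.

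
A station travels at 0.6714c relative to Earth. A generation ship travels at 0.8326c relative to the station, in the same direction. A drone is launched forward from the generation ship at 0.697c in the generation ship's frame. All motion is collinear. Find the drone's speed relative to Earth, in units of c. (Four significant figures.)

Compose velocities in two stages. Stage 1 (into S'): u₁ = (0.697+0.8326)/(1+0.697×0.8326) = 0.9679.
Stage 2 (into S): u = (0.9679+0.6714)/(1+0.9679×0.6714) = 0.99361, so the speed is 0.9936c.

0.9936c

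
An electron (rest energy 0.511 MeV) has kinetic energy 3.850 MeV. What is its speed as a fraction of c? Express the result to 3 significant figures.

K = (γ−1)mc², so γ = 1 + 3.850/0.511 = 8.5342.
Then v/c = √(1 − γ⁻²) = √(1 − 0.0137301) = √0.9862699 = 0.993.

0.993c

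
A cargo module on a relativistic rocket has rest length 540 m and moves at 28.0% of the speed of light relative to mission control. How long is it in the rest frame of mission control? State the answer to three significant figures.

With β = 0.28, γ = 1/√(1 − 0.28²) = 1/√0.9216 = 1.0417.
Along the direction of motion the measured length is L₀/γ = 540/1.0417 = 518 m.

518 m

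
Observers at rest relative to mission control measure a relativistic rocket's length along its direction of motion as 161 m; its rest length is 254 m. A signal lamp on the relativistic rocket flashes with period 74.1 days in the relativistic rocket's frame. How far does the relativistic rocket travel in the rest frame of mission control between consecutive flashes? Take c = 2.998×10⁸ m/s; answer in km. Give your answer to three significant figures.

From L = L₀/γ: γ = 254/161 = 1.57764.
β = √(1 − 1/γ²) = 0.77345. Lab-frame period = γτ = 1.57764×74.1 days = 116.9 days. Distance = βc × γτ = 0.77345 × 2.998×10⁸ m/s × 10100160 s = 2.3420×10^15 m = 2.34×10^12 km.

2.34×10^12 km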